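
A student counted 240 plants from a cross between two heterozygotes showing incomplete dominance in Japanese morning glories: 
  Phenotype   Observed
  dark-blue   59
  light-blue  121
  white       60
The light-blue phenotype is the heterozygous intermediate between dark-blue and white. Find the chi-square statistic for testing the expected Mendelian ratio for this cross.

0.025

With incomplete dominance, a heterozygote × heterozygote cross gives a 1:2:1 phenotypic ratio.
Under the 1:2:1 hypothesis (Σ ratio = 4, N = 240):
  dark-blue: 240 × 1/4 = 60
  light-blue: 240 × 2/4 = 120
  white: 240 × 1/4 = 60
χ² = Σ (O − E)² / E
  dark-blue: (59 − 60)² / 60 = 0.0167
  light-blue: (121 − 120)² / 120 = 0.0083
  white: (60 − 60)² / 60 = 0.0000
χ² = 0.0167 + 0.0083 + 0.0000 = 0.025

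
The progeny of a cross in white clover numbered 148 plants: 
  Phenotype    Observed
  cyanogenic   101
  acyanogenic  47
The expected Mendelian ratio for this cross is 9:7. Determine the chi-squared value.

8.650

The 9:7 ratio has 16 parts, so with N = 148 the expected counts are:
  cyanogenic: 148 × 9/16 = 83.25
  acyanogenic: 148 × 7/16 = 64.75
χ² = Σ (O − E)² / E
  cyanogenic: (101 − 83.25)² / 83.25 = 3.7845
  acyanogenic: (47 − 64.75)² / 64.75 = 4.8658
χ² = 3.7845 + 4.8658 = 8.6503 ≈ 8.650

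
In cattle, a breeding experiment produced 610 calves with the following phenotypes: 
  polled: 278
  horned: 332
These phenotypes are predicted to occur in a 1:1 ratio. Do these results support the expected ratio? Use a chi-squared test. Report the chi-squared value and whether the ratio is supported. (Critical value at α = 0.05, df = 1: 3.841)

Under the 1:1 hypothesis (Σ ratio = 2, N = 610):
  polled: 610 × 1/2 = 305
  horned: 610 × 1/2 = 305
χ² = Σ (O − E)² / E
  polled: (278 − 305)² / 305 = 2.3902
  horned: (332 − 305)² / 305 = 2.3902
χ² = 2.3902 + 2.3902 = 4.7804 ≈ 4.780
Degrees of freedom = 2 − 1 = 1; critical value at α = 0.05 is 3.841.
Since 4.780 > 3.841, we reject the null hypothesis — the data do not fit the 1:1 ratio.

4.780; not consistent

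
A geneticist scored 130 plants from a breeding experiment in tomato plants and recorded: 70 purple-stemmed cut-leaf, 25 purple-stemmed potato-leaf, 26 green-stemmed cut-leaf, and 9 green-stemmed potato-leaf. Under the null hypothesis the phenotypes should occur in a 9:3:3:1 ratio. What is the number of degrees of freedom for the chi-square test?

3

A goodness-of-fit test with 4 phenotype classes has df = 4 − 1 = 3.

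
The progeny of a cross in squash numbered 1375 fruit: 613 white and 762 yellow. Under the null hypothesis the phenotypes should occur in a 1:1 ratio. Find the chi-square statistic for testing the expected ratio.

16.146

The 1:1 ratio has 2 parts, so with N = 1375 the expected counts are:
  white: 1375 × 1/2 = 687.5
  yellow: 1375 × 1/2 = 687.5
χ² = Σ (O − E)² / E
  white: (613 − 687.5)² / 687.5 = 8.0731
  yellow: (762 − 687.5)² / 687.5 = 8.0731
χ² = 8.0731 + 8.0731 = 16.1462 ≈ 16.146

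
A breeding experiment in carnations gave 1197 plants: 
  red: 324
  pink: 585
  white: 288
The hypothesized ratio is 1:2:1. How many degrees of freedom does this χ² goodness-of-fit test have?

2

A goodness-of-fit test with 3 phenotype classes has df = 3 − 1 = 2.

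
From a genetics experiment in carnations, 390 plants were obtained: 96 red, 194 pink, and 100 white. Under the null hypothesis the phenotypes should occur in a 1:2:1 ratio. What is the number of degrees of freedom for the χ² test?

2

A goodness-of-fit test with 3 phenotype classes has df = 3 − 1 = 2.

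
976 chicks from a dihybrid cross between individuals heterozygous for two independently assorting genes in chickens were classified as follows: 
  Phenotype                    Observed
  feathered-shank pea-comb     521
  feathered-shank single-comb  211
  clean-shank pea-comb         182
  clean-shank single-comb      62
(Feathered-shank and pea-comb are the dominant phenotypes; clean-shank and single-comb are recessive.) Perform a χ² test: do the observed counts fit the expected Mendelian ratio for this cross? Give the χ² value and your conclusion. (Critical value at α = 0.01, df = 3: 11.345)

A dihybrid F₂ with independent assortment and complete dominance at both loci gives a 9:3:3:1 phenotypic ratio.
Under the 9:3:3:1 hypothesis (Σ ratio = 16, N = 976):
  feathered-shank pea-comb: 976 × 9/16 = 549
  feathered-shank single-comb: 976 × 3/16 = 183
  clean-shank pea-comb: 976 × 3/16 = 183
  clean-shank single-comb: 976 × 1/16 = 61
χ² = Σ (O − E)² / E
  feathered-shank pea-comb: (521 − 549)² / 549 = 1.4281
  feathered-shank single-comb: (211 − 183)² / 183 = 4.2842
  clean-shank pea-comb: (182 − 183)² / 183 = 0.0055
  clean-shank single-comb: (62 − 61)² / 61 = 0.0164
χ² = 1.4281 + 4.2842 + 0.0055 + 0.0164 = 5.7342 ≈ 5.734
Degrees of freedom = 4 − 1 = 3; critical value at α = 0.01 is 11.345.
Since 5.734 < 11.345, we fail to reject the null hypothesis — the data are consistent with the 9:3:3:1 ratio.

5.734; consistent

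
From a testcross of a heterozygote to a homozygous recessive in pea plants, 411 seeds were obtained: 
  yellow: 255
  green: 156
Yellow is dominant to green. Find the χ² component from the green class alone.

11.923

A testcross of a heterozygote (Aa × aa) gives a 1:1 phenotypic ratio.
Under the 1:1 hypothesis (Σ ratio = 2, N = 411):
  yellow: 411 × 1/2 = 205.5
  green: 411 × 1/2 = 205.5
Contribution of green: (156 − 205.5)² / 205.5 = 11.9234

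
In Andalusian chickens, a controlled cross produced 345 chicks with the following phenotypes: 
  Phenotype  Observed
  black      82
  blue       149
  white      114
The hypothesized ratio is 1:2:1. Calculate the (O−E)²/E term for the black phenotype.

Expected counts for N = 345 under a 1:2:1 ratio (total parts = 4):
  black: 345 × 1/4 = 86.25
  blue: 345 × 2/4 = 172.5
  white: 345 × 1/4 = 86.25
Contribution of black: (82 − 86.25)² / 86.25 = 0.2094

0.209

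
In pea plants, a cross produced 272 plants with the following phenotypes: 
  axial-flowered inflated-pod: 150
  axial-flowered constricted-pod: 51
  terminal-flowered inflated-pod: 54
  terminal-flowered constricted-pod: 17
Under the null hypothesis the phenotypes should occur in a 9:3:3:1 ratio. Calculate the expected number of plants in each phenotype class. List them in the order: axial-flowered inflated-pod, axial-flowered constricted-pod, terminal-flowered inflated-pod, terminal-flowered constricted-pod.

The 9:3:3:1 ratio has 16 parts, so with N = 272 the expected counts are:
  axial-flowered inflated-pod: 272 × 9/16 = 153
  axial-flowered constricted-pod: 272 × 3/16 = 51
  terminal-flowered inflated-pod: 272 × 3/16 = 51
  terminal-flowered constricted-pod: 272 × 1/16 = 17

153, 51, 51, 17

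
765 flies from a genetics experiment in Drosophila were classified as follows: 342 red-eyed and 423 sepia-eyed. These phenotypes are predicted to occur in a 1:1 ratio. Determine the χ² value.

8.576

The 1:1 ratio has 2 parts, so with N = 765 the expected counts are:
  red-eyed: 765 × 1/2 = 382.5
  sepia-eyed: 765 × 1/2 = 382.5
χ² = Σ (O − E)² / E
  red-eyed: (342 − 382.5)² / 382.5 = 4.2882
  sepia-eyed: (423 − 382.5)² / 382.5 = 4.2882
χ² = 4.2882 + 4.2882 = 8.5764 ≈ 8.576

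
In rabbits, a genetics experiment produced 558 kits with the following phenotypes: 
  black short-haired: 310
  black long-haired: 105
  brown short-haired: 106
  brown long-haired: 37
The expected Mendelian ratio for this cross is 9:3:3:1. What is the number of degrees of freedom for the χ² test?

A goodness-of-fit test with 4 phenotype classes has df = 4 − 1 = 3.

3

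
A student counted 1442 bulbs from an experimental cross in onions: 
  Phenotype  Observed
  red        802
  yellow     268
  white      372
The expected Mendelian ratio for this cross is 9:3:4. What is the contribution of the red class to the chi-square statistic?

Expected counts for N = 1442 under a 9:3:4 ratio (total parts = 16):
  red: 1442 × 9/16 = 811.125
  yellow: 1442 × 3/16 = 270.375
  white: 1442 × 4/16 = 360.5
Contribution of red: (802 − 811.125)² / 811.125 = 0.1027

0.103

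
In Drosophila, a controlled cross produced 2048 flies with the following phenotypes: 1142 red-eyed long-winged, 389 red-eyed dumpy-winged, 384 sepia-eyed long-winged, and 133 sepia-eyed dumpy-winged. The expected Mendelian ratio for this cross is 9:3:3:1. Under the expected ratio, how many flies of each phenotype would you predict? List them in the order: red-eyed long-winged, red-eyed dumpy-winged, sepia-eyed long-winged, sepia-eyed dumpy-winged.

Expected counts for N = 2048 under a 9:3:3:1 ratio (total parts = 16):
  red-eyed long-winged: 2048 × 9/16 = 1152
  red-eyed dumpy-winged: 2048 × 3/16 = 384
  sepia-eyed long-winged: 2048 × 3/16 = 384
  sepia-eyed dumpy-winged: 2048 × 1/16 = 128

1152, 384, 384, 128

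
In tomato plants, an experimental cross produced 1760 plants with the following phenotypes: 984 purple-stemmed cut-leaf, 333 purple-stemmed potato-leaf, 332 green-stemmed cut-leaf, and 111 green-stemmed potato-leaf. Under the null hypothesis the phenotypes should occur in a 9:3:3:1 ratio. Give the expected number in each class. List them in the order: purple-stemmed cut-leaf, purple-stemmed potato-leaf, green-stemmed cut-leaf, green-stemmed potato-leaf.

990, 330, 330, 110

Expected counts for N = 1760 under a 9:3:3:1 ratio (total parts = 16):
  purple-stemmed cut-leaf: 1760 × 9/16 = 990
  purple-stemmed potato-leaf: 1760 × 3/16 = 330
  green-stemmed cut-leaf: 1760 × 3/16 = 330
  green-stemmed potato-leaf: 1760 × 1/16 = 110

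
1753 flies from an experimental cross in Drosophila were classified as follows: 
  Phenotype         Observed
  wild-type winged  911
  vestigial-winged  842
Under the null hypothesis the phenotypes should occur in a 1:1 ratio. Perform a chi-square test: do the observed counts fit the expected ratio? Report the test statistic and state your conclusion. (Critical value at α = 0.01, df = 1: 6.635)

Expected counts for N = 1753 under a 1:1 ratio (total parts = 2):
  wild-type winged: 1753 × 1/2 = 876.5
  vestigial-winged: 1753 × 1/2 = 876.5
χ² = Σ (O − E)² / E
  wild-type winged: (911 − 876.5)² / 876.5 = 1.3580
  vestigial-winged: (842 − 876.5)² / 876.5 = 1.3580
χ² = 1.3580 + 1.3580 = 2.716
Degrees of freedom = 2 − 1 = 1; critical value at α = 0.01 is 6.635.
Since 2.716 < 6.635, we fail to reject the null hypothesis — the data are consistent with the 1:1 ratio.

2.716; consistent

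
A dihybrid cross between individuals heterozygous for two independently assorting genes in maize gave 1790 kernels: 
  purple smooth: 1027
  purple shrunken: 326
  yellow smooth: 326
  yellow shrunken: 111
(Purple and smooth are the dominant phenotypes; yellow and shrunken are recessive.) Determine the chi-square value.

A dihybrid F₂ with independent assortment and complete dominance at both loci gives a 9:3:3:1 phenotypic ratio.
The 9:3:3:1 ratio has 16 parts, so with N = 1790 the expected counts are:
  purple smooth: 1790 × 9/16 = 1006.875
  purple shrunken: 1790 × 3/16 = 335.625
  yellow smooth: 1790 × 3/16 = 335.625
  yellow shrunken: 1790 × 1/16 = 111.875
χ² = Σ (O − E)² / E
  purple smooth: (1027 − 1006.875)² / 1006.875 = 0.4023
  purple shrunken: (326 − 335.625)² / 335.625 = 0.2760
  yellow smooth: (326 − 335.625)² / 335.625 = 0.2760
  yellow shrunken: (111 − 111.875)² / 111.875 = 0.0068
χ² = 0.4023 + 0.2760 + 0.2760 + 0.0068 = 0.9611 ≈ 0.961

0.961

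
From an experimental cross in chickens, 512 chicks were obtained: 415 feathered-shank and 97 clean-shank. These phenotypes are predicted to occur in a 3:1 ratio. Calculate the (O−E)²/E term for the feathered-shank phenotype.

2.503

Under the 3:1 hypothesis (Σ ratio = 4, N = 512):
  feathered-shank: 512 × 3/4 = 384
  clean-shank: 512 × 1/4 = 128
Contribution of feathered-shank: (415 − 384)² / 384 = 2.5026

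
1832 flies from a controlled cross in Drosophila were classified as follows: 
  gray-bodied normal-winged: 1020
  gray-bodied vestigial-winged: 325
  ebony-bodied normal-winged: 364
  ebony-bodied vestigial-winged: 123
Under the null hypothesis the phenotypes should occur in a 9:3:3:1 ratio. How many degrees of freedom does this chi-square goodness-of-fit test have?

3

A goodness-of-fit test with 4 phenotype classes has df = 4 − 1 = 3.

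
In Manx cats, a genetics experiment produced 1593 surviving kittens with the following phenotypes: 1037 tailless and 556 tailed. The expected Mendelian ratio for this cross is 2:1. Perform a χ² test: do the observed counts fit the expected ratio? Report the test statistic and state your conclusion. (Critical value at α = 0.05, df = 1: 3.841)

Expected counts for N = 1593 under a 2:1 ratio (total parts = 3):
  tailless: 1593 × 2/3 = 1062
  tailed: 1593 × 1/3 = 531
χ² = Σ (O − E)² / E
  tailless: (1037 − 1062)² / 1062 = 0.5885
  tailed: (556 − 531)² / 531 = 1.1770
χ² = 0.5885 + 1.1770 = 1.7655 ≈ 1.766
Degrees of freedom = 2 − 1 = 1; critical value at α = 0.05 is 3.841.
Since 1.766 < 3.841, we fail to reject the null hypothesis — the data are consistent with the 2:1 ratio.

1.766; consistent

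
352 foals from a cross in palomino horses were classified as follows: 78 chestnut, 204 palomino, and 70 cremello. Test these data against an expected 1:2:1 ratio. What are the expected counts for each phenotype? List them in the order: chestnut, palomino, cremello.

88, 176, 88

Total ratio parts = 4. Expected numbers out of 352:
  chestnut: 352 × 1/4 = 88
  palomino: 352 × 2/4 = 176
  cremello: 352 × 1/4 = 88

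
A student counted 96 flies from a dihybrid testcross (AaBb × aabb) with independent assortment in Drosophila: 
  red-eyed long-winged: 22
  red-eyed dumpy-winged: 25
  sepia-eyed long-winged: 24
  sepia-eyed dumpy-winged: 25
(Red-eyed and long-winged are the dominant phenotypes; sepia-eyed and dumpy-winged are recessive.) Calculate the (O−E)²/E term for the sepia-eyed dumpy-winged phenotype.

0.042

A dihybrid testcross with independent assortment gives a 1:1:1:1 ratio.
The 1:1:1:1 ratio has 4 parts, so with N = 96 the expected counts are:
  red-eyed long-winged: 96 × 1/4 = 24
  red-eyed dumpy-winged: 96 × 1/4 = 24
  sepia-eyed long-winged: 96 × 1/4 = 24
  sepia-eyed dumpy-winged: 96 × 1/4 = 24
Contribution of sepia-eyed dumpy-winged: (25 − 24)² / 24 = 0.0417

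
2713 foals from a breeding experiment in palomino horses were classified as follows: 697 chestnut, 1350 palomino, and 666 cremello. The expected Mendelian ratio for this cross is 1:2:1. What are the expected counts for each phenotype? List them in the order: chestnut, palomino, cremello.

678.25, 1356.5, 678.25

The 1:2:1 ratio has 4 parts, so with N = 2713 the expected counts are:
  chestnut: 2713 × 1/4 = 678.25
  palomino: 2713 × 2/4 = 1356.5
  cremello: 2713 × 1/4 = 678.25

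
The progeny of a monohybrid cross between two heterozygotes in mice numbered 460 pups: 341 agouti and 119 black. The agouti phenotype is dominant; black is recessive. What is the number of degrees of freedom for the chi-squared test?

1

For a monohybrid cross between heterozygotes with complete dominance, the expected phenotypic ratio is 3:1.
A goodness-of-fit test with 2 phenotype classes has df = 2 − 1 = 1.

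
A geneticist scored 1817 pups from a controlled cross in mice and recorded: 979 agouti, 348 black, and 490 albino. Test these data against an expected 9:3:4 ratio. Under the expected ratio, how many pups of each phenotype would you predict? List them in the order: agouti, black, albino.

The 9:3:4 ratio has 16 parts, so with N = 1817 the expected counts are:
  agouti: 1817 × 9/16 = 1022.0625
  black: 1817 × 3/16 = 340.6875
  albino: 1817 × 4/16 = 454.25

1022.0625, 340.6875, 454.25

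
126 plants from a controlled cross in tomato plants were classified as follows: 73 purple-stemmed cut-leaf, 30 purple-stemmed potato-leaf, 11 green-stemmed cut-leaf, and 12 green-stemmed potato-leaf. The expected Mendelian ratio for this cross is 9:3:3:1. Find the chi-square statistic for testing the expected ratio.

10.691

Under the 9:3:3:1 hypothesis (Σ ratio = 16, N = 126):
  purple-stemmed cut-leaf: 126 × 9/16 = 70.875
  purple-stemmed potato-leaf: 126 × 3/16 = 23.625
  green-stemmed cut-leaf: 126 × 3/16 = 23.625
  green-stemmed potato-leaf: 126 × 1/16 = 7.875
χ² = Σ (O − E)² / E
  purple-stemmed cut-leaf: (73 − 70.875)² / 70.875 = 0.0637
  purple-stemmed potato-leaf: (30 − 23.625)² / 23.625 = 1.7202
  green-stemmed cut-leaf: (11 − 23.625)² / 23.625 = 6.7467
  green-stemmed potato-leaf: (12 − 7.875)² / 7.875 = 2.1607
χ² = 0.0637 + 1.7202 + 6.7467 + 2.1607 = 10.6913 ≈ 10.691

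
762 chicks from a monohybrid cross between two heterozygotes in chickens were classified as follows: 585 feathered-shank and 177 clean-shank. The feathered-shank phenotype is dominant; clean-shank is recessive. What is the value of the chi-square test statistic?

1.276

For a monohybrid cross between heterozygotes with complete dominance, the expected phenotypic ratio is 3:1.
The 3:1 ratio has 4 parts, so with N = 762 the expected counts are:
  feathered-shank: 762 × 3/4 = 571.5
  clean-shank: 762 × 1/4 = 190.5
χ² = Σ (O − E)² / E
  feathered-shank: (585 − 571.5)² / 571.5 = 0.3189
  clean-shank: (177 − 190.5)² / 190.5 = 0.9567
χ² = 0.3189 + 0.9567 = 1.2756 ≈ 1.276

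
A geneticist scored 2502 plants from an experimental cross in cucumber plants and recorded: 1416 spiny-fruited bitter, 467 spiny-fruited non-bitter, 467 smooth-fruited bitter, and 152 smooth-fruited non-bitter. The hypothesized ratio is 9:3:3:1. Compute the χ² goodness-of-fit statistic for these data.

0.195

The 9:3:3:1 ratio has 16 parts, so with N = 2502 the expected counts are:
  spiny-fruited bitter: 2502 × 9/16 = 1407.375
  spiny-fruited non-bitter: 2502 × 3/16 = 469.125
  smooth-fruited bitter: 2502 × 3/16 = 469.125
  smooth-fruited non-bitter: 2502 × 1/16 = 156.375
χ² = Σ (O − E)² / E
  spiny-fruited bitter: (1416 − 1407.375)² / 1407.375 = 0.0529
  spiny-fruited non-bitter: (467 − 469.125)² / 469.125 = 0.0096
  smooth-fruited bitter: (467 − 469.125)² / 469.125 = 0.0096
  smooth-fruited non-bitter: (152 − 156.375)² / 156.375 = 0.1224
χ² = 0.0529 + 0.0096 + 0.0096 + 0.1224 = 0.1945 ≈ 0.195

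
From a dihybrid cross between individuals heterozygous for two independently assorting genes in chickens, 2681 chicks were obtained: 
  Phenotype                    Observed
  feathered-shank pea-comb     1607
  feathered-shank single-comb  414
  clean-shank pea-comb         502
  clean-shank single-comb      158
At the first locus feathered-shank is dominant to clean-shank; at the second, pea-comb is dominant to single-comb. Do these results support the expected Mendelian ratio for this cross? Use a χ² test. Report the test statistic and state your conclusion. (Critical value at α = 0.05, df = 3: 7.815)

A dihybrid F₂ with independent assortment and complete dominance at both loci gives a 9:3:3:1 phenotypic ratio.
Total ratio parts = 16. Expected numbers out of 2681:
  feathered-shank pea-comb: 2681 × 9/16 = 1508.0625
  feathered-shank single-comb: 2681 × 3/16 = 502.6875
  clean-shank pea-comb: 2681 × 3/16 = 502.6875
  clean-shank single-comb: 2681 × 1/16 = 167.5625
χ² = Σ (O − E)² / E
  feathered-shank pea-comb: (1607 − 1508.0625)² / 1508.0625 = 6.4909
  feathered-shank single-comb: (414 − 502.6875)² / 502.6875 = 15.6468
  clean-shank pea-comb: (502 − 502.6875)² / 502.6875 = 0.0009
  clean-shank single-comb: (158 − 167.5625)² / 167.5625 = 0.5457
χ² = 6.4909 + 15.6468 + 0.0009 + 0.5457 = 22.6843 ≈ 22.684
Degrees of freedom = 4 − 1 = 3; critical value at α = 0.05 is 7.815.
Since 22.684 > 7.815, we reject the null hypothesis — the data do not fit the 9:3:3:1 ratio.

22.684; not consistent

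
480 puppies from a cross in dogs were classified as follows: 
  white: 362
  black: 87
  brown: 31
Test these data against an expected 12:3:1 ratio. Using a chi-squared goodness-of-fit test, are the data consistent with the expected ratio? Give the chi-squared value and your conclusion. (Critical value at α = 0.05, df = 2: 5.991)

0.144; consistent

Total ratio parts = 16. Expected numbers out of 480:
  white: 480 × 12/16 = 360
  black: 480 × 3/16 = 90
  brown: 480 × 1/16 = 30
χ² = Σ (O − E)² / E
  white: (362 − 360)² / 360 = 0.0111
  black: (87 − 90)² / 90 = 0.1000
  brown: (31 − 30)² / 30 = 0.0333
χ² = 0.0111 + 0.1000 + 0.0333 = 0.1444 ≈ 0.144
Degrees of freedom = 3 − 1 = 2; critical value at α = 0.05 is 5.991.
Since 0.144 < 5.991, we fail to reject the null hypothesis — the data are consistent with the 12:3:1 ratio.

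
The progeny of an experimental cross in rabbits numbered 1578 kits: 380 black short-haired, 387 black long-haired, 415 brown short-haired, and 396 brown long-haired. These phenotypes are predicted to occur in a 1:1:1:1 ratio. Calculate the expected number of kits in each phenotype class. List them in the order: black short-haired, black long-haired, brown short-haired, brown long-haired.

The 1:1:1:1 ratio has 4 parts, so with N = 1578 the expected counts are:
  black short-haired: 1578 × 1/4 = 394.5
  black long-haired: 1578 × 1/4 = 394.5
  brown short-haired: 1578 × 1/4 = 394.5
  brown long-haired: 1578 × 1/4 = 394.5

394.5, 394.5, 394.5, 394.5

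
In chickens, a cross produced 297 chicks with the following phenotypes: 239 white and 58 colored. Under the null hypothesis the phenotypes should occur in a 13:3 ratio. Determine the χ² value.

Under the 13:3 hypothesis (Σ ratio = 16, N = 297):
  white: 297 × 13/16 = 241.3125
  colored: 297 × 3/16 = 55.6875
χ² = Σ (O − E)² / E
  white: (239 − 241.3125)² / 241.3125 = 0.0222
  colored: (58 − 55.6875)² / 55.6875 = 0.0960
χ² = 0.0222 + 0.0960 = 0.1182 ≈ 0.118

0.118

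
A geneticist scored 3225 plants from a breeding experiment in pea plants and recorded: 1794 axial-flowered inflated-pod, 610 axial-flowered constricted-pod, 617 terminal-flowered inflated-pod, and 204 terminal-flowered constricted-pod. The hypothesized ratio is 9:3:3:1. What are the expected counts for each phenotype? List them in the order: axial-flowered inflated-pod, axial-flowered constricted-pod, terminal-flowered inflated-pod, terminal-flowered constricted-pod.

Under the 9:3:3:1 hypothesis (Σ ratio = 16, N = 3225):
  axial-flowered inflated-pod: 3225 × 9/16 = 1814.0625
  axial-flowered constricted-pod: 3225 × 3/16 = 604.6875
  terminal-flowered inflated-pod: 3225 × 3/16 = 604.6875
  terminal-flowered constricted-pod: 3225 × 1/16 = 201.5625

1814.0625, 604.6875, 604.6875, 201.5625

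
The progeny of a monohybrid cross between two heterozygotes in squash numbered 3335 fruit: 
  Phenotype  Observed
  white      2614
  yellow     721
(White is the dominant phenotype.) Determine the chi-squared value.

For a monohybrid cross between heterozygotes with complete dominance, the expected phenotypic ratio is 3:1.
Under the 3:1 hypothesis (Σ ratio = 4, N = 3335):
  white: 3335 × 3/4 = 2501.25
  yellow: 3335 × 1/4 = 833.75
χ² = Σ (O − E)² / E
  white: (2614 − 2501.25)² / 2501.25 = 5.0825
  yellow: (721 − 833.75)² / 833.75 = 15.2475
χ² = 5.0825 + 15.2475 = 20.330

20.330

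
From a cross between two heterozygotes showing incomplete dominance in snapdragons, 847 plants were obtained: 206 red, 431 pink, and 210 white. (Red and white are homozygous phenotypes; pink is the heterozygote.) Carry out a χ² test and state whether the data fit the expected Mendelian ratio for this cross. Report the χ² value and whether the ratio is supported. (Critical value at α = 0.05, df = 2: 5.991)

0.303; consistent

With incomplete dominance, a heterozygote × heterozygote cross gives a 1:2:1 phenotypic ratio.
Expected counts for N = 847 under a 1:2:1 ratio (total parts = 4):
  red: 847 × 1/4 = 211.75
  pink: 847 × 2/4 = 423.5
  white: 847 × 1/4 = 211.75
χ² = Σ (O − E)² / E
  red: (206 − 211.75)² / 211.75 = 0.1561
  pink: (431 − 423.5)² / 423.5 = 0.1328
  white: (210 − 211.75)² / 211.75 = 0.0145
χ² = 0.1561 + 0.1328 + 0.0145 = 0.3034 ≈ 0.303
Degrees of freedom = 3 − 1 = 2; critical value at α = 0.05 is 5.991.
Since 0.303 < 5.991, we fail to reject the null hypothesis — the data are consistent with the 1:2:1 ratio.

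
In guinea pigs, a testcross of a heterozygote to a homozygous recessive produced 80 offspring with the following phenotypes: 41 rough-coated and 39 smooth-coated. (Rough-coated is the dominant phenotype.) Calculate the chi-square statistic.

0.050

A testcross of a heterozygote (Aa × aa) gives a 1:1 phenotypic ratio.
Expected counts for N = 80 under a 1:1 ratio (total parts = 2):
  rough-coated: 80 × 1/2 = 40
  smooth-coated: 80 × 1/2 = 40
χ² = Σ (O − E)² / E
  rough-coated: (41 − 40)² / 40 = 0.0250
  smooth-coated: (39 − 40)² / 40 = 0.0250
χ² = 0.0250 + 0.0250 = 0.050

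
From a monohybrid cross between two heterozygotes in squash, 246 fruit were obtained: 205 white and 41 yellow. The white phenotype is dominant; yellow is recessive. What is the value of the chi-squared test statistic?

For a monohybrid cross between heterozygotes with complete dominance, the expected phenotypic ratio is 3:1.
Under the 3:1 hypothesis (Σ ratio = 4, N = 246):
  white: 246 × 3/4 = 184.5
  yellow: 246 × 1/4 = 61.5
χ² = Σ (O − E)² / E
  white: (205 − 184.5)² / 184.5 = 2.2778
  yellow: (41 − 61.5)² / 61.5 = 6.8333
χ² = 2.2778 + 6.8333 = 9.1111 ≈ 9.111

9.111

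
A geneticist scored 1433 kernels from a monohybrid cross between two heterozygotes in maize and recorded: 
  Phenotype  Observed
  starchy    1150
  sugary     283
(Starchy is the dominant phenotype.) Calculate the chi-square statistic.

For a monohybrid cross between heterozygotes with complete dominance, the expected phenotypic ratio is 3:1.
Expected counts for N = 1433 under a 3:1 ratio (total parts = 4):
  starchy: 1433 × 3/4 = 1074.75
  sugary: 1433 × 1/4 = 358.25
χ² = Σ (O − E)² / E
  starchy: (1150 − 1074.75)² / 1074.75 = 5.2687
  sugary: (283 − 358.25)² / 358.25 = 15.8062
χ² = 5.2687 + 15.8062 = 21.0749 ≈ 21.075

21.075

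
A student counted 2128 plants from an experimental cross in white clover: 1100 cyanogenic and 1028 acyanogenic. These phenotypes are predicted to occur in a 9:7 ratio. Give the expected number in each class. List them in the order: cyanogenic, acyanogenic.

1197, 931

Total ratio parts = 16. Expected numbers out of 2128:
  cyanogenic: 2128 × 9/16 = 1197
  acyanogenic: 2128 × 7/16 = 931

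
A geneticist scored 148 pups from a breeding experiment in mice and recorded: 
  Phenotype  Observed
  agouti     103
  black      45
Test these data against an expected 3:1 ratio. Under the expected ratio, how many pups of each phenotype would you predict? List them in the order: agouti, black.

Total ratio parts = 4. Expected numbers out of 148:
  agouti: 148 × 3/4 = 111
  black: 148 × 1/4 = 37

111, 37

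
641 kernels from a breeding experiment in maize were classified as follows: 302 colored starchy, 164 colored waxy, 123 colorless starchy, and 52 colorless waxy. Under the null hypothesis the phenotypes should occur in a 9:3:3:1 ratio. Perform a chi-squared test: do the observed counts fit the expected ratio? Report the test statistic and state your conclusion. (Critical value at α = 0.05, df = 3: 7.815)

Under the 9:3:3:1 hypothesis (Σ ratio = 16, N = 641):
  colored starchy: 641 × 9/16 = 360.5625
  colored waxy: 641 × 3/16 = 120.1875
  colorless starchy: 641 × 3/16 = 120.1875
  colorless waxy: 641 × 1/16 = 40.0625
χ² = Σ (O − E)² / E
  colored starchy: (302 − 360.5625)² / 360.5625 = 9.5117
  colored waxy: (164 − 120.1875)² / 120.1875 = 15.9712
  colorless starchy: (123 − 120.1875)² / 120.1875 = 0.0658
  colorless waxy: (52 − 40.0625)² / 40.0625 = 3.5570
χ² = 9.5117 + 15.9712 + 0.0658 + 3.5570 = 29.1057 ≈ 29.106
Degrees of freedom = 4 − 1 = 3; critical value at α = 0.05 is 7.815.
Since 29.106 > 7.815, we reject the null hypothesis — the data do not fit the 9:3:3:1 ratio.

29.106; not consistent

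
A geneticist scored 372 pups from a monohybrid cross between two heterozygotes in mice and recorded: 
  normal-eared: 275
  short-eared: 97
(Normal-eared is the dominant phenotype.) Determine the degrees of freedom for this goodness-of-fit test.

1

For a monohybrid cross between heterozygotes with complete dominance, the expected phenotypic ratio is 3:1.
A goodness-of-fit test with 2 phenotype classes has df = 2 − 1 = 1.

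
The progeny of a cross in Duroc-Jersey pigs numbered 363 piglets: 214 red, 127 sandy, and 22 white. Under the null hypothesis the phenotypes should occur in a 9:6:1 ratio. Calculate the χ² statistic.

1.104

Total ratio parts = 16. Expected numbers out of 363:
  red: 363 × 9/16 = 204.1875
  sandy: 363 × 6/16 = 136.125
  white: 363 × 1/16 = 22.6875
χ² = Σ (O − E)² / E
  red: (214 − 204.1875)² / 204.1875 = 0.4716
  sandy: (127 − 136.125)² / 136.125 = 0.6117
  white: (22 − 22.6875)² / 22.6875 = 0.0208
χ² = 0.4716 + 0.6117 + 0.0208 = 1.1041 ≈ 1.104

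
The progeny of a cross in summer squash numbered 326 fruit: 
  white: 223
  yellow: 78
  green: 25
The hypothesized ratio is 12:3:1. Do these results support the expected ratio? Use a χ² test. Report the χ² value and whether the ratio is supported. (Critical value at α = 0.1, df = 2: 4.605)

Under the 12:3:1 hypothesis (Σ ratio = 16, N = 326):
  white: 326 × 12/16 = 244.5
  yellow: 326 × 3/16 = 61.125
  green: 326 × 1/16 = 20.375
χ² = Σ (O − E)² / E
  white: (223 − 244.5)² / 244.5 = 1.8906
  yellow: (78 − 61.125)² / 61.125 = 4.6587
  green: (25 − 20.375)² / 20.375 = 1.0498
χ² = 1.8906 + 4.6587 + 1.0498 = 7.5991 ≈ 7.599
Degrees of freedom = 3 − 1 = 2; critical value at α = 0.1 is 4.605.
Since 7.599 > 4.605, we reject the null hypothesis — the data do not fit the 12:3:1 ratio.

7.599; not consistent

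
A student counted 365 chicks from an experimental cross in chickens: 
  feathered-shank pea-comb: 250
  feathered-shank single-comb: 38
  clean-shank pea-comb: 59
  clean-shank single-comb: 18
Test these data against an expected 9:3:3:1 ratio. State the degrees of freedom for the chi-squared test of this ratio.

A goodness-of-fit test with 4 phenotype classes has df = 4 − 1 = 3.

3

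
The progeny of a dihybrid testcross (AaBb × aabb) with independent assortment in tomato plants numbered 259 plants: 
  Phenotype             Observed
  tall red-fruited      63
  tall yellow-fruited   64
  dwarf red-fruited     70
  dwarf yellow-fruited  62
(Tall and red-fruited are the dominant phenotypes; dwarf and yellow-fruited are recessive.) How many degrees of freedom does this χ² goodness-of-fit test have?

A dihybrid testcross with independent assortment gives a 1:1:1:1 ratio.
A goodness-of-fit test with 4 phenotype classes has df = 4 − 1 = 3.

3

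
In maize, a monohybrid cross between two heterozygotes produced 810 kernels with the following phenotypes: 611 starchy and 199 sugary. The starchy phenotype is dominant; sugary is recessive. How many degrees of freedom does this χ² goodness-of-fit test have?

1

For a monohybrid cross between heterozygotes with complete dominance, the expected phenotypic ratio is 3:1.
A goodness-of-fit test with 2 phenotype classes has df = 2 − 1 = 1.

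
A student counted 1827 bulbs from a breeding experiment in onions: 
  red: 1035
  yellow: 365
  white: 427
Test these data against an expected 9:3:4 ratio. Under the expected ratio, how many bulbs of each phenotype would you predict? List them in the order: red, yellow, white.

Under the 9:3:4 hypothesis (Σ ratio = 16, N = 1827):
  red: 1827 × 9/16 = 1027.6875
  yellow: 1827 × 3/16 = 342.5625
  white: 1827 × 4/16 = 456.75

1027.6875, 342.5625, 456.75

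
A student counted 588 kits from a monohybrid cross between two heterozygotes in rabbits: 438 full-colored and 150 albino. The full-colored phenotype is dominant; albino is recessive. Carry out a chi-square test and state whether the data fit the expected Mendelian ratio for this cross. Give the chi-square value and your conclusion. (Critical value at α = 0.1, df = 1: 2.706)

0.082; consistent

For a monohybrid cross between heterozygotes with complete dominance, the expected phenotypic ratio is 3:1.
The 3:1 ratio has 4 parts, so with N = 588 the expected counts are:
  full-colored: 588 × 3/4 = 441
  albino: 588 × 1/4 = 147
χ² = Σ (O − E)² / E
  full-colored: (438 − 441)² / 441 = 0.0204
  albino: (150 − 147)² / 147 = 0.0612
χ² = 0.0204 + 0.0612 = 0.0816 ≈ 0.082
Degrees of freedom = 2 − 1 = 1; critical value at α = 0.1 is 2.706.
Since 0.082 < 2.706, we fail to reject the null hypothesis — the data are consistent with the 3:1 ratio.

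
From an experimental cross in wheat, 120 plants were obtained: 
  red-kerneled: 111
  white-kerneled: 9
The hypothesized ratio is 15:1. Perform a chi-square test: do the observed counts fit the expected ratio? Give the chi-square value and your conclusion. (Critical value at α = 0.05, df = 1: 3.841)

Expected counts for N = 120 under a 15:1 ratio (total parts = 16):
  red-kerneled: 120 × 15/16 = 112.5
  white-kerneled: 120 × 1/16 = 7.5
χ² = Σ (O − E)² / E
  red-kerneled: (111 − 112.5)² / 112.5 = 0.0200
  white-kerneled: (9 − 7.5)² / 7.5 = 0.3000
χ² = 0.0200 + 0.3000 = 0.320
Degrees of freedom = 2 − 1 = 1; critical value at α = 0.05 is 3.841.
Since 0.320 < 3.841, we fail to reject the null hypothesis — the data are consistent with the 15:1 ratio.

0.320; consistent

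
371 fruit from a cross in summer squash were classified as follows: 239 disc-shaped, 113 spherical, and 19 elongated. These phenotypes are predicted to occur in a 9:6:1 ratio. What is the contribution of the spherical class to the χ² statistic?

4.906

Total ratio parts = 16. Expected numbers out of 371:
  disc-shaped: 371 × 9/16 = 208.6875
  spherical: 371 × 6/16 = 139.125
  elongated: 371 × 1/16 = 23.1875
Contribution of spherical: (113 − 139.125)² / 139.125 = 4.9058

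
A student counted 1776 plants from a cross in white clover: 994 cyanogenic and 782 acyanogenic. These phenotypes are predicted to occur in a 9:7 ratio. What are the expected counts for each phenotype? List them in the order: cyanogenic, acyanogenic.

Expected counts for N = 1776 under a 9:7 ratio (total parts = 16):
  cyanogenic: 1776 × 9/16 = 999
  acyanogenic: 1776 × 7/16 = 777

999, 777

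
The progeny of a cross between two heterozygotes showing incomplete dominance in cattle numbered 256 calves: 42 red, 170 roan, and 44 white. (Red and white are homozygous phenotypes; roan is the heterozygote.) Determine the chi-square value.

With incomplete dominance, a heterozygote × heterozygote cross gives a 1:2:1 phenotypic ratio.
Expected counts for N = 256 under a 1:2:1 ratio (total parts = 4):
  red: 256 × 1/4 = 64
  roan: 256 × 2/4 = 128
  white: 256 × 1/4 = 64
χ² = Σ (O − E)² / E
  red: (42 − 64)² / 64 = 7.5625
  roan: (170 − 128)² / 128 = 13.7812
  white: (44 − 64)² / 64 = 6.2500
χ² = 7.5625 + 13.7812 + 6.2500 = 27.5937 ≈ 27.594

27.594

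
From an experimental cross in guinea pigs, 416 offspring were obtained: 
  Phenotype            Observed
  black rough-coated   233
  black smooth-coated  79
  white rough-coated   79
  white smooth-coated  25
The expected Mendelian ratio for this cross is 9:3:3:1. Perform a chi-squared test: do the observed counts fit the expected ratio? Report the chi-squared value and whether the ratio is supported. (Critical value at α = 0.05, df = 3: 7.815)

0.068; consistent

Total ratio parts = 16. Expected numbers out of 416:
  black rough-coated: 416 × 9/16 = 234
  black smooth-coated: 416 × 3/16 = 78
  white rough-coated: 416 × 3/16 = 78
  white smooth-coated: 416 × 1/16 = 26
χ² = Σ (O − E)² / E
  black rough-coated: (233 − 234)² / 234 = 0.0043
  black smooth-coated: (79 − 78)² / 78 = 0.0128
  white rough-coated: (79 − 78)² / 78 = 0.0128
  white smooth-coated: (25 − 26)² / 26 = 0.0385
χ² = 0.0043 + 0.0128 + 0.0128 + 0.0385 = 0.0684 ≈ 0.068
Degrees of freedom = 4 − 1 = 3; critical value at α = 0.05 is 7.815.
Since 0.068 < 7.815, we fail to reject the null hypothesis — the data are consistent with the 9:3:3:1 ratio.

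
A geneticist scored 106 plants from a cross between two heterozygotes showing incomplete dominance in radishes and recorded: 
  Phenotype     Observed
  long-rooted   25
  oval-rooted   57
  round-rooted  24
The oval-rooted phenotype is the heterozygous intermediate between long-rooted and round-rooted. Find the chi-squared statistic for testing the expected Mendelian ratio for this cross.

With incomplete dominance, a heterozygote × heterozygote cross gives a 1:2:1 phenotypic ratio.
Under the 1:2:1 hypothesis (Σ ratio = 4, N = 106):
  long-rooted: 106 × 1/4 = 26.5
  oval-rooted: 106 × 2/4 = 53
  round-rooted: 106 × 1/4 = 26.5
χ² = Σ (O − E)² / E
  long-rooted: (25 − 26.5)² / 26.5 = 0.0849
  oval-rooted: (57 − 53)² / 53 = 0.3019
  round-rooted: (24 − 26.5)² / 26.5 = 0.2358
χ² = 0.0849 + 0.3019 + 0.2358 = 0.6226 ≈ 0.623

0.623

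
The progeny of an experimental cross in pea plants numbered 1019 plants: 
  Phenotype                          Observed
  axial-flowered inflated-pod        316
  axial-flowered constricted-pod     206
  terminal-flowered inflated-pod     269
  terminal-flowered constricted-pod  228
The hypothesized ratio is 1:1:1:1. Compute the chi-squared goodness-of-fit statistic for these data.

27.661

Total ratio parts = 4. Expected numbers out of 1019:
  axial-flowered inflated-pod: 1019 × 1/4 = 254.75
  axial-flowered constricted-pod: 1019 × 1/4 = 254.75
  terminal-flowered inflated-pod: 1019 × 1/4 = 254.75
  terminal-flowered constricted-pod: 1019 × 1/4 = 254.75
χ² = Σ (O − E)² / E
  axial-flowered inflated-pod: (316 − 254.75)² / 254.75 = 14.7264
  axial-flowered constricted-pod: (206 − 254.75)² / 254.75 = 9.3290
  terminal-flowered inflated-pod: (269 − 254.75)² / 254.75 = 0.7971
  terminal-flowered constricted-pod: (228 − 254.75)² / 254.75 = 2.8089
χ² = 14.7264 + 9.3290 + 0.7971 + 2.8089 = 27.6614 ≈ 27.661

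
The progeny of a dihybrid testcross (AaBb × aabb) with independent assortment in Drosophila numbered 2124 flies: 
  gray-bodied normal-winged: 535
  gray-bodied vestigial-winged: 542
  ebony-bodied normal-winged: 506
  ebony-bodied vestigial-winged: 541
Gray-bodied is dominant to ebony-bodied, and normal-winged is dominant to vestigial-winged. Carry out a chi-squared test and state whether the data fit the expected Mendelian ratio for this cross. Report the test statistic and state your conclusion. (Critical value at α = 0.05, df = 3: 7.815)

1.623; consistent

A dihybrid testcross with independent assortment gives a 1:1:1:1 ratio.
Expected counts for N = 2124 under a 1:1:1:1 ratio (total parts = 4):
  gray-bodied normal-winged: 2124 × 1/4 = 531
  gray-bodied vestigial-winged: 2124 × 1/4 = 531
  ebony-bodied normal-winged: 2124 × 1/4 = 531
  ebony-bodied vestigial-winged: 2124 × 1/4 = 531
χ² = Σ (O − E)² / E
  gray-bodied normal-winged: (535 − 531)² / 531 = 0.0301
  gray-bodied vestigial-winged: (542 − 531)² / 531 = 0.2279
  ebony-bodied normal-winged: (506 − 531)² / 531 = 1.1770
  ebony-bodied vestigial-winged: (541 − 531)² / 531 = 0.1883
χ² = 0.0301 + 0.2279 + 1.1770 + 0.1883 = 1.6233 ≈ 1.623
Degrees of freedom = 4 − 1 = 3; critical value at α = 0.05 is 7.815.
Since 1.623 < 7.815, we fail to reject the null hypothesis — the data are consistent with the 1:1:1:1 ratio.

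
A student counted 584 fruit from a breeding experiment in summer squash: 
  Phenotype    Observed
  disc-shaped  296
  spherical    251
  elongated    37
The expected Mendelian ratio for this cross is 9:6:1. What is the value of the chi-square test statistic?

7.898

Expected counts for N = 584 under a 9:6:1 ratio (total parts = 16):
  disc-shaped: 584 × 9/16 = 328.5
  spherical: 584 × 6/16 = 219
  elongated: 584 × 1/16 = 36.5
χ² = Σ (O − E)² / E
  disc-shaped: (296 − 328.5)² / 328.5 = 3.2154
  spherical: (251 − 219)² / 219 = 4.6758
  elongated: (37 − 36.5)² / 36.5 = 0.0068
χ² = 3.2154 + 4.6758 + 0.0068 = 7.898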